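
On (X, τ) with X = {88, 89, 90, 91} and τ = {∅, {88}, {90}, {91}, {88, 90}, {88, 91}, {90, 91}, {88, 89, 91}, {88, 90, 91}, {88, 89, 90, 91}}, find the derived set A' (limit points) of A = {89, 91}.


A' = {89}

For each x ∈ X, list the open sets U ∈ τ with x ∈ U, then check whether U ∩ (A ∖ {x}) ≠ ∅ for every such U.
  x = 88: open {88} ∋ x has {88} ∩ (A ∖ {88}) = ∅, so x is NOT a limit point.
  x = 89: opens ∋ x are {88, 89, 91}, {88, 89, 90, 91}; each meets A ∖ {89}, so x IS a limit point.
  x = 90: open {90} ∋ x has {90} ∩ (A ∖ {90}) = ∅, so x is NOT a limit point.
  x = 91: open {91} ∋ x has {91} ∩ (A ∖ {91}) = ∅, so x is NOT a limit point.
Collecting: A' = {89}.


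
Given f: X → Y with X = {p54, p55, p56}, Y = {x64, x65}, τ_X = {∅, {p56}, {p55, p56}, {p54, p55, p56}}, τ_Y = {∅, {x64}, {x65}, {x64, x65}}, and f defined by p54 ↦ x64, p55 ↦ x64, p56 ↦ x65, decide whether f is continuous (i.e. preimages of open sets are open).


f is NOT continuous.

Compute f^{-1}(U) for each U ∈ τ_Y:
  U = ∅: f^{-1}(U) = ∅ ∈ τ_X ✓.
  U = {x64}: f^{-1}(U) = {p54, p55} ∉ τ_X ✗.
  U = {x65}: f^{-1}(U) = {p56} ∈ τ_X ✓.
  U = {x64, x65}: f^{-1}(U) = {p54, p55, p56} ∈ τ_X ✓.
Found U = {x64} with f^{-1}(U) = {p54, p55} not in τ_X. Therefore f is NOT continuous.


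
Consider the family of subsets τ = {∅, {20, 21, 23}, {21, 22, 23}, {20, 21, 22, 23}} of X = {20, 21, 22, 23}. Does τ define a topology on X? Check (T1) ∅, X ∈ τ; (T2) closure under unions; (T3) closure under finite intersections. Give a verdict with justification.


τ is NOT a topology on X.

Axiom (T1): ∅ ∈ τ? Yes; X ∈ τ? Yes.
Axiom (T2/T3): check pairwise unions and intersections of members of τ.
Counterexample for (T3): {20, 21, 23} ∩ {21, 22, 23} = {21, 23} ∉ τ. Therefore τ is NOT a topology.


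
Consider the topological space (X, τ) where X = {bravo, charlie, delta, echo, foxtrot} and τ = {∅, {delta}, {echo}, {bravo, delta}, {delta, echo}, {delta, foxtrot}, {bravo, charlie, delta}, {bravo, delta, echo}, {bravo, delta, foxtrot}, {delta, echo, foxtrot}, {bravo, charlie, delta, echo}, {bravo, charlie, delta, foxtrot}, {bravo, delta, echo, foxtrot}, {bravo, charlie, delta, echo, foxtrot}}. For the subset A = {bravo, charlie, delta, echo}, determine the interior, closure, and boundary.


int(A) = {bravo, charlie, delta, echo}, cl(A) = {bravo, charlie, delta, echo, foxtrot}, ∂A = {foxtrot}.

Closed sets in (X, τ) are complements of opens:
  closed(X, τ) = {∅, {charlie}, {echo}, {foxtrot}, {bravo, charlie}, {charlie, echo}, {charlie, foxtrot}, {echo, foxtrot}, {bravo, charlie, echo}, {bravo, charlie, foxtrot}, {charlie, echo, foxtrot}, {bravo, charlie, delta, foxtrot}, {bravo, charlie, echo, foxtrot}, {bravo, charlie, delta, echo, foxtrot}}.
int(A) = ⋃ {U ∈ τ : U ⊆ A}. Opens contained in A: ∅, {delta}, {echo}, {bravo, delta}, {delta, echo}, {bravo, charlie, delta}, {bravo, delta, echo}, {bravo, charlie, delta, echo}.
Taking the union of these: int(A) = {bravo, charlie, delta, echo}.
cl(A) = ⋂ {C closed : A ⊆ C}. Closed sets containing A: {bravo, charlie, delta, echo, foxtrot}.
Intersecting these: cl(A) = {bravo, charlie, delta, echo, foxtrot}.
∂A = cl(A) ∖ int(A) = {bravo, charlie, delta, echo, foxtrot} ∖ {bravo, charlie, delta, echo} = {foxtrot}.


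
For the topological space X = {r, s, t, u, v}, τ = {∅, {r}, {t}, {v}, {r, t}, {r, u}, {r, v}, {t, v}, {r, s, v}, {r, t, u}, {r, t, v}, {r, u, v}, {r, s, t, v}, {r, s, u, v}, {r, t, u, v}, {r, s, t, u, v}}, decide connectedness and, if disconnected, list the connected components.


(X, τ) is disconnected; components = [{t}, {r, s, u, v}].

Find clopen sets (U ∈ τ with X ∖ U ∈ τ):
  U = ∅, X ∖ U = {r, s, t, u, v} — both open, so U is clopen.
  U = {t}, X ∖ U = {r, s, u, v} — both open, so U is clopen.
  U = {r, s, u, v}, X ∖ U = {t} — both open, so U is clopen.
  U = {r, s, t, u, v}, X ∖ U = ∅ — both open, so U is clopen.
Nontrivial clopen(s) exist: e.g. {t}. So (X, τ) is disconnected.
Compute connected components by grouping points that agree on all clopens:
  component: {t}
  component: {r, s, u, v}


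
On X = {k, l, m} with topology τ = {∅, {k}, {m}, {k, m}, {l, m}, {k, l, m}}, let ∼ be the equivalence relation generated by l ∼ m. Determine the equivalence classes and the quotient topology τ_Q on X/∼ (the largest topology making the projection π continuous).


X/∼ = {[k], [l=m]}; |τ_Q| = 4.

Equivalence classes: [k], [l=m].
Quotient map π: X → X/∼ sends k ↦ [k], l ↦ [l=m], m ↦ [l=m].
For each subset V ⊆ X/∼, compute π^{-1}(V) ⊆ X and check whether π^{-1}(V) ∈ τ. V is open in τ_Q iff π^{-1}(V) ∈ τ.
  V = {}: π^{-1}(V) = ∅ ∈ τ ✓.
  V = {[k]}: π^{-1}(V) = {k} ∈ τ ✓.
  V = {[l=m]}: π^{-1}(V) = {l, m} ∈ τ ✓.
  V = {[k], [l=m]}: π^{-1}(V) = {k, l, m} ∈ τ ✓.
Open sets in the quotient: τ_Q = {{}, {[k]}, {[l=m]}, {[k], [l=m]}} (4 elements).


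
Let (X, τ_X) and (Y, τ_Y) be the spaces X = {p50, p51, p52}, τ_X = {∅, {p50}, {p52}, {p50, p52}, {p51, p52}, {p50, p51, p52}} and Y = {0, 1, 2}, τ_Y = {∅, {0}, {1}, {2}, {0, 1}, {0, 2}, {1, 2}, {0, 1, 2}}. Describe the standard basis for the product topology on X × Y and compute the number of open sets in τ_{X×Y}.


Basis B = {∅ × ∅, {p50} × {0}, {p50} × {1}, {p50} × {2}, {p52} × {0}, {p52} × {1}, {p52} × {2}, {p50} × {0, 1}, {p50} × {0, 2}, {p50, p52} × {0}, {p50} × {1, 2}, {p50, p52} × {1}, {p50, p52} × {2}, {p51, p52} × {0}, {p51, p52} × {1}, {p51, p52} × {2}, {p52} × {0, 1}, {p52} × {0, 2}, {p52} × {1, 2}, {p50} × {0, 1, 2}, {p50, p51, p52} × {0}, {p50, p51, p52} × {1}, {p50, p51, p52} × {2}, {p52} × {0, 1, 2}, {p50, p52} × {0, 1}, {p50, p52} × {0, 2}, {p50, p52} × {1, 2}, {p51, p52} × {0, 1}, {p51, p52} × {0, 2}, {p51, p52} × {1, 2}, {p50, p52} × {0, 1, 2}, {p50, p51, p52} × {0, 1}, {p50, p51, p52} × {0, 2}, {p50, p51, p52} × {1, 2}, {p51, p52} × {0, 1, 2}, {p50, p51, p52} × {0, 1, 2}}; |τ_{X×Y}| = 216.

Enumerate products U × V with U ∈ τ_X, V ∈ τ_Y (deduplicated):
  ∅ × ∅ = {} (∅)
  {p50} × {0} = {(p50,0)}
  {p50} × {1} = {(p50,1)}
  {p50} × {2} = {(p50,2)}
  {p52} × {0} = {(p52,0)}
  {p52} × {1} = {(p52,1)}
  {p52} × {2} = {(p52,2)}
  {p50} × {0, 1} = {(p50,0), (p50,1)}
  {p50} × {0, 2} = {(p50,0), (p50,2)}
  {p50, p52} × {0} = {(p50,0), (p52,0)}
  {p50} × {1, 2} = {(p50,1), (p50,2)}
  {p50, p52} × {1} = {(p50,1), (p52,1)}
  {p50, p52} × {2} = {(p50,2), (p52,2)}
  {p51, p52} × {0} = {(p51,0), (p52,0)}
  {p51, p52} × {1} = {(p51,1), (p52,1)}
  {p51, p52} × {2} = {(p51,2), (p52,2)}
  {p52} × {0, 1} = {(p52,0), (p52,1)}
  {p52} × {0, 2} = {(p52,0), (p52,2)}
  {p52} × {1, 2} = {(p52,1), (p52,2)}
  {p50} × {0, 1, 2} = {(p50,0), (p50,1), (p50,2)}
  {p50, p51, p52} × {0} = {(p50,0), (p51,0), (p52,0)}
  {p50, p51, p52} × {1} = {(p50,1), (p51,1), (p52,1)}
  {p50, p51, p52} × {2} = {(p50,2), (p51,2), (p52,2)}
  {p52} × {0, 1, 2} = {(p52,0), (p52,1), (p52,2)}
  {p50, p52} × {0, 1} = {(p50,0), (p50,1), (p52,0), (p52,1)}
  {p50, p52} × {0, 2} = {(p50,0), (p50,2), (p52,0), (p52,2)}
  {p50, p52} × {1, 2} = {(p50,1), (p50,2), (p52,1), (p52,2)}
  {p51, p52} × {0, 1} = {(p51,0), (p51,1), (p52,0), (p52,1)}
  {p51, p52} × {0, 2} = {(p51,0), (p51,2), (p52,0), (p52,2)}
  {p51, p52} × {1, 2} = {(p51,1), (p51,2), (p52,1), (p52,2)}
  {p50, p52} × {0, 1, 2} = {(p50,0), (p50,1), (p50,2), (p52,0), (p52,1), (p52,2)}
  {p50, p51, p52} × {0, 1} = {(p50,0), (p50,1), (p51,0), (p51,1), (p52,0), (p52,1)}
  {p50, p51, p52} × {0, 2} = {(p50,0), (p50,2), (p51,0), (p51,2), (p52,0), (p52,2)}
  {p50, p51, p52} × {1, 2} = {(p50,1), (p50,2), (p51,1), (p51,2), (p52,1), (p52,2)}
  {p51, p52} × {0, 1, 2} = {(p51,0), (p51,1), (p51,2), (p52,0), (p52,1), (p52,2)}
  {p50, p51, p52} × {0, 1, 2} = {(p50,0), (p50,1), (p50,2), (p51,0), (p51,1), (p51,2), (p52,0), (p52,1), (p52,2)}
These 36 distinct sets form the basis B.
Close under arbitrary unions to get τ_{X×Y}; counting gives |τ_{X×Y}| = 216.


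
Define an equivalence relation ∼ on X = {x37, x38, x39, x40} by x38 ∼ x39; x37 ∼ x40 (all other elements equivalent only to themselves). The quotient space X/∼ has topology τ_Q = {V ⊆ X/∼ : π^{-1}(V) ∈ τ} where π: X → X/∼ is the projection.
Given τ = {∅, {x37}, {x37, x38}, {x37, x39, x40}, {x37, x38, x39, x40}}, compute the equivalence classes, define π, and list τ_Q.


X/∼ = {[x37=x40], [x38=x39]}; |τ_Q| = 2.

Equivalence classes: [x37=x40], [x38=x39].
Quotient map π: X → X/∼ sends x37 ↦ [x37=x40], x38 ↦ [x38=x39], x39 ↦ [x38=x39], x40 ↦ [x37=x40].
For each subset V ⊆ X/∼, compute π^{-1}(V) ⊆ X and check whether π^{-1}(V) ∈ τ. V is open in τ_Q iff π^{-1}(V) ∈ τ.
  V = {}: π^{-1}(V) = ∅ ∈ τ ✓.
  V = {[x37=x40]}: π^{-1}(V) = {x37, x40} ∉ τ ✗.
  V = {[x38=x39]}: π^{-1}(V) = {x38, x39} ∉ τ ✗.
  V = {[x37=x40], [x38=x39]}: π^{-1}(V) = {x37, x38, x39, x40} ∈ τ ✓.
Open sets in the quotient: τ_Q = {{}, {[x37=x40], [x38=x39]}} (2 elements).


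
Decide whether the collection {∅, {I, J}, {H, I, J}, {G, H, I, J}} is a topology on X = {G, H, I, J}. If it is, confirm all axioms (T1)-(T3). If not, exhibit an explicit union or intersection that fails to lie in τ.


τ IS a topology on X.

Axiom (T1): ∅ ∈ τ? Yes; X ∈ τ? Yes.
Axiom (T2/T3): check pairwise unions and intersections of members of τ.
All pairwise intersections and unions checked — each lies in τ. Therefore τ satisfies (T1), (T2), (T3): it IS a topology on X.


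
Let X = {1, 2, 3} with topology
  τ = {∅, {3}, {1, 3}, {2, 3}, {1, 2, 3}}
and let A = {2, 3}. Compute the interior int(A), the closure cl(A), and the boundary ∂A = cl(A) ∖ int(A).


int(A) = {2, 3}, cl(A) = {1, 2, 3}, ∂A = {1}.

Closed sets in (X, τ) are complements of opens:
  closed(X, τ) = {∅, {1}, {2}, {1, 2}, {1, 2, 3}}.
int(A) = ⋃ {U ∈ τ : U ⊆ A}. Opens contained in A: ∅, {3}, {2, 3}.
Taking the union of these: int(A) = {2, 3}.
cl(A) = ⋂ {C closed : A ⊆ C}. Closed sets containing A: {1, 2, 3}.
Intersecting these: cl(A) = {1, 2, 3}.
∂A = cl(A) ∖ int(A) = {1, 2, 3} ∖ {2, 3} = {1}.


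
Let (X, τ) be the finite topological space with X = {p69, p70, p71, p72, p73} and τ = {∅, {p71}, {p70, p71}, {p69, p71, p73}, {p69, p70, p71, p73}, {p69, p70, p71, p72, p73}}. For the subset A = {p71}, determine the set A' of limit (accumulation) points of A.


A' = {p69, p70, p72, p73}

For each x ∈ X, list the open sets U ∈ τ with x ∈ U, then check whether U ∩ (A ∖ {x}) ≠ ∅ for every such U.
  x = p69: opens ∋ x are {p69, p71, p73}, {p69, p70, p71, p73}, {p69, p70, p71, p72, p73}; each meets A ∖ {p69}, so x IS a limit point.
  x = p70: opens ∋ x are {p70, p71}, {p69, p70, p71, p73}, {p69, p70, p71, p72, p73}; each meets A ∖ {p70}, so x IS a limit point.
  x = p71: open {p71} ∋ x has {p71} ∩ (A ∖ {p71}) = ∅, so x is NOT a limit point.
  x = p72: opens ∋ x are {p69, p70, p71, p72, p73}; each meets A ∖ {p72}, so x IS a limit point.
  x = p73: opens ∋ x are {p69, p71, p73}, {p69, p70, p71, p73}, {p69, p70, p71, p72, p73}; each meets A ∖ {p73}, so x IS a limit point.
Collecting: A' = {p69, p70, p72, p73}.


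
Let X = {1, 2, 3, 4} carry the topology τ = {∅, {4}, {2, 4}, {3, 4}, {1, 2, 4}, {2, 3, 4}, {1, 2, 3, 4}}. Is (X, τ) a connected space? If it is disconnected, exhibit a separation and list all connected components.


(X, τ) is connected.

Find clopen sets (U ∈ τ with X ∖ U ∈ τ):
  U = ∅, X ∖ U = {1, 2, 3, 4} — both open, so U is clopen.
  U = {1, 2, 3, 4}, X ∖ U = ∅ — both open, so U is clopen.
Only trivial clopens (∅ and X) exist, so (X, τ) is connected.
Compute connected components by grouping points that agree on all clopens:
  component: {1, 2, 3, 4}


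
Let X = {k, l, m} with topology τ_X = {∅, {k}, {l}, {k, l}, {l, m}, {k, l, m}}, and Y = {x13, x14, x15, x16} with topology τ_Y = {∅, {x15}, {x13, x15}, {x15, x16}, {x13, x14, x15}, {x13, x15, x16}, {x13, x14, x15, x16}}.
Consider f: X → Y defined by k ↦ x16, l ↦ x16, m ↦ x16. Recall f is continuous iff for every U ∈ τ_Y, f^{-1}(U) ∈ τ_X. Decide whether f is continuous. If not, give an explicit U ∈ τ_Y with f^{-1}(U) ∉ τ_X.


f IS continuous.

Compute f^{-1}(U) for each U ∈ τ_Y:
  U = ∅: f^{-1}(U) = ∅ ∈ τ_X ✓.
  U = {x15}: f^{-1}(U) = ∅ ∈ τ_X ✓.
  U = {x13, x15}: f^{-1}(U) = ∅ ∈ τ_X ✓.
  U = {x15, x16}: f^{-1}(U) = {k, l, m} ∈ τ_X ✓.
  U = {x13, x14, x15}: f^{-1}(U) = ∅ ∈ τ_X ✓.
  U = {x13, x15, x16}: f^{-1}(U) = {k, l, m} ∈ τ_X ✓.
  U = {x13, x14, x15, x16}: f^{-1}(U) = {k, l, m} ∈ τ_X ✓.
Every preimage lies in τ_X, so f IS continuous.


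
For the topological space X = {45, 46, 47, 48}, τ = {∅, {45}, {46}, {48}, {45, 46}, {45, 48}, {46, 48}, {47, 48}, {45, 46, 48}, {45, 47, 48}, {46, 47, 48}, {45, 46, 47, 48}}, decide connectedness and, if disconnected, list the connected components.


(X, τ) is disconnected; components = [{45}, {46}, {47, 48}].

Find clopen sets (U ∈ τ with X ∖ U ∈ τ):
  U = ∅, X ∖ U = {45, 46, 47, 48} — both open, so U is clopen.
  U = {45}, X ∖ U = {46, 47, 48} — both open, so U is clopen.
  U = {46}, X ∖ U = {45, 47, 48} — both open, so U is clopen.
  U = {45, 46}, X ∖ U = {47, 48} — both open, so U is clopen.
  U = {47, 48}, X ∖ U = {45, 46} — both open, so U is clopen.
  U = {45, 47, 48}, X ∖ U = {46} — both open, so U is clopen.
  U = {46, 47, 48}, X ∖ U = {45} — both open, so U is clopen.
  U = {45, 46, 47, 48}, X ∖ U = ∅ — both open, so U is clopen.
Nontrivial clopen(s) exist: e.g. {45, 47, 48}. So (X, τ) is disconnected.
Compute connected components by grouping points that agree on all clopens:
  component: {45}
  component: {46}
  component: {47, 48}


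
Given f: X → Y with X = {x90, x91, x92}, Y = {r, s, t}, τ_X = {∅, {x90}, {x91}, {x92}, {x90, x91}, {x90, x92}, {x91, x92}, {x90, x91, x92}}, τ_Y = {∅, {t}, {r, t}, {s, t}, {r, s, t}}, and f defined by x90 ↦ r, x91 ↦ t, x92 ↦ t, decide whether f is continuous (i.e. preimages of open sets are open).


f IS continuous.

Compute f^{-1}(U) for each U ∈ τ_Y:
  U = ∅: f^{-1}(U) = ∅ ∈ τ_X ✓.
  U = {t}: f^{-1}(U) = {x91, x92} ∈ τ_X ✓.
  U = {r, t}: f^{-1}(U) = {x90, x91, x92} ∈ τ_X ✓.
  U = {s, t}: f^{-1}(U) = {x91, x92} ∈ τ_X ✓.
  U = {r, s, t}: f^{-1}(U) = {x90, x91, x92} ∈ τ_X ✓.
Every preimage lies in τ_X, so f IS continuous.


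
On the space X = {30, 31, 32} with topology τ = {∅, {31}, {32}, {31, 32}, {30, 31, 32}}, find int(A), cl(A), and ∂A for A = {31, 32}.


int(A) = {31, 32}, cl(A) = {30, 31, 32}, ∂A = {30}.

Closed sets in (X, τ) are complements of opens:
  closed(X, τ) = {∅, {30}, {30, 31}, {30, 32}, {30, 31, 32}}.
int(A) = ⋃ {U ∈ τ : U ⊆ A}. Opens contained in A: ∅, {31}, {32}, {31, 32}.
Taking the union of these: int(A) = {31, 32}.
cl(A) = ⋂ {C closed : A ⊆ C}. Closed sets containing A: {30, 31, 32}.
Intersecting these: cl(A) = {30, 31, 32}.
∂A = cl(A) ∖ int(A) = {30, 31, 32} ∖ {31, 32} = {30}.


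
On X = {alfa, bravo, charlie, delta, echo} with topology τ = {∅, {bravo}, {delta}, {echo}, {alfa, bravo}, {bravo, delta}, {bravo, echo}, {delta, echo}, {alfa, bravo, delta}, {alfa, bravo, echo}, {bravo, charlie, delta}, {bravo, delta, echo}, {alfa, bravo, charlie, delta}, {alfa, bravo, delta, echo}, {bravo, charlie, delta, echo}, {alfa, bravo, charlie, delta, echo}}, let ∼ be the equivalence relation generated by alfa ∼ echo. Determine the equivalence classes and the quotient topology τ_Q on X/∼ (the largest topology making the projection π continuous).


X/∼ = {[alfa=echo], [bravo], [charlie], [delta]}; |τ_Q| = 8.

Equivalence classes: [alfa=echo], [bravo], [charlie], [delta].
Quotient map π: X → X/∼ sends alfa ↦ [alfa=echo], bravo ↦ [bravo], charlie ↦ [charlie], delta ↦ [delta], echo ↦ [alfa=echo].
For each subset V ⊆ X/∼, compute π^{-1}(V) ⊆ X and check whether π^{-1}(V) ∈ τ. V is open in τ_Q iff π^{-1}(V) ∈ τ.
  V = {}: π^{-1}(V) = ∅ ∈ τ ✓.
  V = {[alfa=echo]}: π^{-1}(V) = {alfa, echo} ∉ τ ✗.
  V = {[bravo]}: π^{-1}(V) = {bravo} ∈ τ ✓.
  V = {[alfa=echo], [bravo]}: π^{-1}(V) = {alfa, bravo, echo} ∈ τ ✓.
  V = {[charlie]}: π^{-1}(V) = {charlie} ∉ τ ✗.
  V = {[alfa=echo], [charlie]}: π^{-1}(V) = {alfa, charlie, echo} ∉ τ ✗.
  V = {[bravo], [charlie]}: π^{-1}(V) = {bravo, charlie} ∉ τ ✗.
  V = {[alfa=echo], [bravo], [charlie]}: π^{-1}(V) = {alfa, bravo, charlie, echo} ∉ τ ✗.
  V = {[delta]}: π^{-1}(V) = {delta} ∈ τ ✓.
  V = {[alfa=echo], [delta]}: π^{-1}(V) = {alfa, delta, echo} ∉ τ ✗.
  V = {[bravo], [delta]}: π^{-1}(V) = {bravo, delta} ∈ τ ✓.
  V = {[alfa=echo], [bravo], [delta]}: π^{-1}(V) = {alfa, bravo, delta, echo} ∈ τ ✓.
  V = {[charlie], [delta]}: π^{-1}(V) = {charlie, delta} ∉ τ ✗.
  V = {[alfa=echo], [charlie], [delta]}: π^{-1}(V) = {alfa, charlie, delta, echo} ∉ τ ✗.
  V = {[bravo], [charlie], [delta]}: π^{-1}(V) = {bravo, charlie, delta} ∈ τ ✓.
  V = {[alfa=echo], [bravo], [charlie], [delta]}: π^{-1}(V) = {alfa, bravo, charlie, delta, echo} ∈ τ ✓.
Open sets in the quotient: τ_Q = {{}, {[bravo]}, {[alfa=echo], [bravo]}, {[delta]}, {[bravo], [delta]}, {[alfa=echo], [bravo], [delta]}, {[bravo], [charlie], [delta]}, {[alfa=echo], [bravo], [charlie], [delta]}} (8 elements).


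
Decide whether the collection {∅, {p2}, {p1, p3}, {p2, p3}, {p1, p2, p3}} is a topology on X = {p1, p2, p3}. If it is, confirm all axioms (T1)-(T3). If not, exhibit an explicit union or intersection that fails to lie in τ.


τ is NOT a topology on X.

Axiom (T1): ∅ ∈ τ? Yes; X ∈ τ? Yes.
Axiom (T2/T3): check pairwise unions and intersections of members of τ.
Counterexample for (T3): {p1, p3} ∩ {p2, p3} = {p3} ∉ τ. Therefore τ is NOT a topology.


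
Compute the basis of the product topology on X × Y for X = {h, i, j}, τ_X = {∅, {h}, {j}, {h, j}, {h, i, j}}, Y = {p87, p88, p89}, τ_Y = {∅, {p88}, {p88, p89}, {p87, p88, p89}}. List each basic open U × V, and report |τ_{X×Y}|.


Basis B = {∅ × ∅, {h} × {p88}, {j} × {p88}, {h} × {p88, p89}, {h, j} × {p88}, {j} × {p88, p89}, {h} × {p87, p88, p89}, {h, i, j} × {p88}, {j} × {p87, p88, p89}, {h, j} × {p88, p89}, {h, j} × {p87, p88, p89}, {h, i, j} × {p88, p89}, {h, i, j} × {p87, p88, p89}}; |τ_{X×Y}| = 30.

Enumerate products U × V with U ∈ τ_X, V ∈ τ_Y (deduplicated):
  ∅ × ∅ = {} (∅)
  {h} × {p88} = {(h,p88)}
  {j} × {p88} = {(j,p88)}
  {h} × {p88, p89} = {(h,p88), (h,p89)}
  {h, j} × {p88} = {(h,p88), (j,p88)}
  {j} × {p88, p89} = {(j,p88), (j,p89)}
  {h} × {p87, p88, p89} = {(h,p87), (h,p88), (h,p89)}
  {h, i, j} × {p88} = {(h,p88), (i,p88), (j,p88)}
  {j} × {p87, p88, p89} = {(j,p87), (j,p88), (j,p89)}
  {h, j} × {p88, p89} = {(h,p88), (h,p89), (j,p88), (j,p89)}
  {h, j} × {p87, p88, p89} = {(h,p87), (h,p88), (h,p89), (j,p87), (j,p88), (j,p89)}
  {h, i, j} × {p88, p89} = {(h,p88), (h,p89), (i,p88), (i,p89), (j,p88), (j,p89)}
  {h, i, j} × {p87, p88, p89} = {(h,p87), (h,p88), (h,p89), (i,p87), (i,p88), (i,p89), (j,p87), (j,p88), (j,p89)}
These 13 distinct sets form the basis B.
Close under arbitrary unions to get τ_{X×Y}; counting gives |τ_{X×Y}| = 30.


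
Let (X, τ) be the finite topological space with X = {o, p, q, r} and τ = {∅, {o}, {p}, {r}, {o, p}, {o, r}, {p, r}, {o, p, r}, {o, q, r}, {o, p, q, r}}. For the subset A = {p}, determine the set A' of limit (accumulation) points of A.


A' = ∅

For each x ∈ X, list the open sets U ∈ τ with x ∈ U, then check whether U ∩ (A ∖ {x}) ≠ ∅ for every such U.
  x = o: open {o} ∋ x has {o} ∩ (A ∖ {o}) = ∅, so x is NOT a limit point.
  x = p: open {p} ∋ x has {p} ∩ (A ∖ {p}) = ∅, so x is NOT a limit point.
  x = q: open {o, q, r} ∋ x has {o, q, r} ∩ (A ∖ {q}) = ∅, so x is NOT a limit point.
  x = r: open {r} ∋ x has {r} ∩ (A ∖ {r}) = ∅, so x is NOT a limit point.
Collecting: A' = ∅.


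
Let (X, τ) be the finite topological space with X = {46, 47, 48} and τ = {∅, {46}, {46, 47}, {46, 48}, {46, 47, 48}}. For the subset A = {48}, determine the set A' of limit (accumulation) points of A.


A' = ∅

For each x ∈ X, list the open sets U ∈ τ with x ∈ U, then check whether U ∩ (A ∖ {x}) ≠ ∅ for every such U.
  x = 46: open {46} ∋ x has {46} ∩ (A ∖ {46}) = ∅, so x is NOT a limit point.
  x = 47: open {46, 47} ∋ x has {46, 47} ∩ (A ∖ {47}) = ∅, so x is NOT a limit point.
  x = 48: open {46, 48} ∋ x has {46, 48} ∩ (A ∖ {48}) = ∅, so x is NOT a limit point.
Collecting: A' = ∅.


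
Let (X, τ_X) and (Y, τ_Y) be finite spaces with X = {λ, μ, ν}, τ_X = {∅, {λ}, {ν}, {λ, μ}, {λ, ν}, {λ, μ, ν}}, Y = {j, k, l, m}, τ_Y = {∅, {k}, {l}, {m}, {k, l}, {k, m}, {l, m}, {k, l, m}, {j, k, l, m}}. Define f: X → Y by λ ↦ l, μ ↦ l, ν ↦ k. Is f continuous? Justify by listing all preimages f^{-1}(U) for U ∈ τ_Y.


f IS continuous.

Compute f^{-1}(U) for each U ∈ τ_Y:
  U = ∅: f^{-1}(U) = ∅ ∈ τ_X ✓.
  U = {k}: f^{-1}(U) = {ν} ∈ τ_X ✓.
  U = {l}: f^{-1}(U) = {λ, μ} ∈ τ_X ✓.
  U = {m}: f^{-1}(U) = ∅ ∈ τ_X ✓.
  U = {k, l}: f^{-1}(U) = {λ, μ, ν} ∈ τ_X ✓.
  U = {k, m}: f^{-1}(U) = {ν} ∈ τ_X ✓.
  U = {l, m}: f^{-1}(U) = {λ, μ} ∈ τ_X ✓.
  U = {k, l, m}: f^{-1}(U) = {λ, μ, ν} ∈ τ_X ✓.
  U = {j, k, l, m}: f^{-1}(U) = {λ, μ, ν} ∈ τ_X ✓.
Every preimage lies in τ_X, so f IS continuous.


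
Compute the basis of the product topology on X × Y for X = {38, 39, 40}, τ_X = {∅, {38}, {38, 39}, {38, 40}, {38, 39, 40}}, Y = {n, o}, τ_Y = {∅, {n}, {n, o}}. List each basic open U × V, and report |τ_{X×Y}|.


Basis B = {∅ × ∅, {38} × {n}, {38} × {n, o}, {38, 39} × {n}, {38, 40} × {n}, {38, 39, 40} × {n}, {38, 39} × {n, o}, {38, 40} × {n, o}, {38, 39, 40} × {n, o}}; |τ_{X×Y}| = 14.

Enumerate products U × V with U ∈ τ_X, V ∈ τ_Y (deduplicated):
  ∅ × ∅ = {} (∅)
  {38} × {n} = {(38,n)}
  {38} × {n, o} = {(38,n), (38,o)}
  {38, 39} × {n} = {(38,n), (39,n)}
  {38, 40} × {n} = {(38,n), (40,n)}
  {38, 39, 40} × {n} = {(38,n), (39,n), (40,n)}
  {38, 39} × {n, o} = {(38,n), (38,o), (39,n), (39,o)}
  {38, 40} × {n, o} = {(38,n), (38,o), (40,n), (40,o)}
  {38, 39, 40} × {n, o} = {(38,n), (38,o), (39,n), (39,o), (40,n), (40,o)}
These 9 distinct sets form the basis B.
Close under arbitrary unions to get τ_{X×Y}; counting gives |τ_{X×Y}| = 14.


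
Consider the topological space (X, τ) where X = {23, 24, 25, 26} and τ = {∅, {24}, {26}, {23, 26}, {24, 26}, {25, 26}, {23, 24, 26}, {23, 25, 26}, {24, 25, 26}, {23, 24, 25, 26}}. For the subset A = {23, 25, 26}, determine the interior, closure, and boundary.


int(A) = {23, 25, 26}, cl(A) = {23, 25, 26}, ∂A = ∅.

Closed sets in (X, τ) are complements of opens:
  closed(X, τ) = {∅, {23}, {24}, {25}, {23, 24}, {23, 25}, {24, 25}, {23, 24, 25}, {23, 25, 26}, {23, 24, 25, 26}}.
int(A) = ⋃ {U ∈ τ : U ⊆ A}. Opens contained in A: ∅, {26}, {23, 26}, {25, 26}, {23, 25, 26}.
Taking the union of these: int(A) = {23, 25, 26}.
cl(A) = ⋂ {C closed : A ⊆ C}. Closed sets containing A: {23, 25, 26}, {23, 24, 25, 26}.
Intersecting these: cl(A) = {23, 25, 26}.
∂A = cl(A) ∖ int(A) = {23, 25, 26} ∖ {23, 25, 26} = ∅.


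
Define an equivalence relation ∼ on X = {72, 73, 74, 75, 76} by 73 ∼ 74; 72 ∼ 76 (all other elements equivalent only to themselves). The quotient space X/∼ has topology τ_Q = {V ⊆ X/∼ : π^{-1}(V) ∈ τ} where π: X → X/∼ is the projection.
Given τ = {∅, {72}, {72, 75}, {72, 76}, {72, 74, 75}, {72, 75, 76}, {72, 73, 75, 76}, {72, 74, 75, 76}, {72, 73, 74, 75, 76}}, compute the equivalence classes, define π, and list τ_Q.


X/∼ = {[72=76], [73=74], [75]}; |τ_Q| = 4.

Equivalence classes: [72=76], [73=74], [75].
Quotient map π: X → X/∼ sends 72 ↦ [72=76], 73 ↦ [73=74], 74 ↦ [73=74], 75 ↦ [75], 76 ↦ [72=76].
For each subset V ⊆ X/∼, compute π^{-1}(V) ⊆ X and check whether π^{-1}(V) ∈ τ. V is open in τ_Q iff π^{-1}(V) ∈ τ.
  V = {}: π^{-1}(V) = ∅ ∈ τ ✓.
  V = {[72=76]}: π^{-1}(V) = {72, 76} ∈ τ ✓.
  V = {[73=74]}: π^{-1}(V) = {73, 74} ∉ τ ✗.
  V = {[72=76], [73=74]}: π^{-1}(V) = {72, 73, 74, 76} ∉ τ ✗.
  V = {[75]}: π^{-1}(V) = {75} ∉ τ ✗.
  V = {[72=76], [75]}: π^{-1}(V) = {72, 75, 76} ∈ τ ✓.
  V = {[73=74], [75]}: π^{-1}(V) = {73, 74, 75} ∉ τ ✗.
  V = {[72=76], [73=74], [75]}: π^{-1}(V) = {72, 73, 74, 75, 76} ∈ τ ✓.
Open sets in the quotient: τ_Q = {{}, {[72=76]}, {[72=76], [75]}, {[72=76], [73=74], [75]}} (4 elements).


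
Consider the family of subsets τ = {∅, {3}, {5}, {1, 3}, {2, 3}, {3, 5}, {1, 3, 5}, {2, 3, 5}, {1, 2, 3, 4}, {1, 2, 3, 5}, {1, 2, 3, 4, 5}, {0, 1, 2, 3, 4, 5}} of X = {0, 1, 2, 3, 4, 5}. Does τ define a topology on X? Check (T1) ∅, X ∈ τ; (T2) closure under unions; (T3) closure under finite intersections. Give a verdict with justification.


τ is NOT a topology on X.

Axiom (T1): ∅ ∈ τ? Yes; X ∈ τ? Yes.
Axiom (T2/T3): check pairwise unions and intersections of members of τ.
Counterexample for (T2): {1, 3} ∪ {2, 3} = {1, 2, 3} ∉ τ. Therefore τ is NOT a topology.


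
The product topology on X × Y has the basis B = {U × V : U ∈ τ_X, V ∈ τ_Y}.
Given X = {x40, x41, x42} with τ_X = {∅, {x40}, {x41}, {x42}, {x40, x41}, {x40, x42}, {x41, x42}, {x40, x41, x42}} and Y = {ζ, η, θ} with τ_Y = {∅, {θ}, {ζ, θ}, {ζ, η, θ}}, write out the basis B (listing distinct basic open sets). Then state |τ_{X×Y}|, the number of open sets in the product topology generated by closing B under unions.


Basis B = {∅ × ∅, {x40} × {θ}, {x41} × {θ}, {x42} × {θ}, {x40} × {ζ, θ}, {x40, x41} × {θ}, {x40, x42} × {θ}, {x41} × {ζ, θ}, {x41, x42} × {θ}, {x42} × {ζ, θ}, {x40} × {ζ, η, θ}, {x40, x41, x42} × {θ}, {x41} × {ζ, η, θ}, {x42} × {ζ, η, θ}, {x40, x41} × {ζ, θ}, {x40, x42} × {ζ, θ}, {x41, x42} × {ζ, θ}, {x40, x41} × {ζ, η, θ}, {x40, x42} × {ζ, η, θ}, {x40, x41, x42} × {ζ, θ}, {x41, x42} × {ζ, η, θ}, {x40, x41, x42} × {ζ, η, θ}}; |τ_{X×Y}| = 64.

Enumerate products U × V with U ∈ τ_X, V ∈ τ_Y (deduplicated):
  ∅ × ∅ = {} (∅)
  {x40} × {θ} = {(x40,θ)}
  {x41} × {θ} = {(x41,θ)}
  {x42} × {θ} = {(x42,θ)}
  {x40} × {ζ, θ} = {(x40,ζ), (x40,θ)}
  {x40, x41} × {θ} = {(x40,θ), (x41,θ)}
  {x40, x42} × {θ} = {(x40,θ), (x42,θ)}
  {x41} × {ζ, θ} = {(x41,ζ), (x41,θ)}
  {x41, x42} × {θ} = {(x41,θ), (x42,θ)}
  {x42} × {ζ, θ} = {(x42,ζ), (x42,θ)}
  {x40} × {ζ, η, θ} = {(x40,ζ), (x40,η), (x40,θ)}
  {x40, x41, x42} × {θ} = {(x40,θ), (x41,θ), (x42,θ)}
  {x41} × {ζ, η, θ} = {(x41,ζ), (x41,η), (x41,θ)}
  {x42} × {ζ, η, θ} = {(x42,ζ), (x42,η), (x42,θ)}
  {x40, x41} × {ζ, θ} = {(x40,ζ), (x40,θ), (x41,ζ), (x41,θ)}
  {x40, x42} × {ζ, θ} = {(x40,ζ), (x40,θ), (x42,ζ), (x42,θ)}
  {x41, x42} × {ζ, θ} = {(x41,ζ), (x41,θ), (x42,ζ), (x42,θ)}
  {x40, x41} × {ζ, η, θ} = {(x40,ζ), (x40,η), (x40,θ), (x41,ζ), (x41,η), (x41,θ)}
  {x40, x42} × {ζ, η, θ} = {(x40,ζ), (x40,η), (x40,θ), (x42,ζ), (x42,η), (x42,θ)}
  {x40, x41, x42} × {ζ, θ} = {(x40,ζ), (x40,θ), (x41,ζ), (x41,θ), (x42,ζ), (x42,θ)}
  {x41, x42} × {ζ, η, θ} = {(x41,ζ), (x41,η), (x41,θ), (x42,ζ), (x42,η), (x42,θ)}
  {x40, x41, x42} × {ζ, η, θ} = {(x40,ζ), (x40,η), (x40,θ), (x41,ζ), (x41,η), (x41,θ), (x42,ζ), (x42,η), (x42,θ)}
These 22 distinct sets form the basis B.
Close under arbitrary unions to get τ_{X×Y}; counting gives |τ_{X×Y}| = 64.


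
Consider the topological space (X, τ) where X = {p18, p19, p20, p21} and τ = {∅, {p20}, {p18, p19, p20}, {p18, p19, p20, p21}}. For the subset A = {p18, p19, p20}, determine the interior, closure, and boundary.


int(A) = {p18, p19, p20}, cl(A) = {p18, p19, p20, p21}, ∂A = {p21}.

Closed sets in (X, τ) are complements of opens:
  closed(X, τ) = {∅, {p21}, {p18, p19, p21}, {p18, p19, p20, p21}}.
int(A) = ⋃ {U ∈ τ : U ⊆ A}. Opens contained in A: ∅, {p20}, {p18, p19, p20}.
Taking the union of these: int(A) = {p18, p19, p20}.
cl(A) = ⋂ {C closed : A ⊆ C}. Closed sets containing A: {p18, p19, p20, p21}.
Intersecting these: cl(A) = {p18, p19, p20, p21}.
∂A = cl(A) ∖ int(A) = {p18, p19, p20, p21} ∖ {p18, p19, p20} = {p21}.


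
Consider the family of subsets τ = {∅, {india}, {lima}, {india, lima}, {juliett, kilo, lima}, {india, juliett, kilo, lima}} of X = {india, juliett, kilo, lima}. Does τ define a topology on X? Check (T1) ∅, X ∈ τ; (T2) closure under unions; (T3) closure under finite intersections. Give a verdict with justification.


τ IS a topology on X.

Axiom (T1): ∅ ∈ τ? Yes; X ∈ τ? Yes.
Axiom (T2/T3): check pairwise unions and intersections of members of τ.
All pairwise intersections and unions checked — each lies in τ. Therefore τ satisfies (T1), (T2), (T3): it IS a topology on X.


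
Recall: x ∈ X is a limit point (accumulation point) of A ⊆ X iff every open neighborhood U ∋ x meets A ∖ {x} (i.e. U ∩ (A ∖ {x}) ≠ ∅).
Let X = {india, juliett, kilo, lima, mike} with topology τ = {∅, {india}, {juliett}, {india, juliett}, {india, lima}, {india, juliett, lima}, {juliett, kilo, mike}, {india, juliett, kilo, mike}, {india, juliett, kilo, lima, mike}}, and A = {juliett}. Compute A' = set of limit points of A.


A' = {kilo, mike}

For each x ∈ X, list the open sets U ∈ τ with x ∈ U, then check whether U ∩ (A ∖ {x}) ≠ ∅ for every such U.
  x = india: open {india} ∋ x has {india} ∩ (A ∖ {india}) = ∅, so x is NOT a limit point.
  x = juliett: open {juliett} ∋ x has {juliett} ∩ (A ∖ {juliett}) = ∅, so x is NOT a limit point.
  x = kilo: opens ∋ x are {juliett, kilo, mike}, {india, juliett, kilo, mike}, {india, juliett, kilo, lima, mike}; each meets A ∖ {kilo}, so x IS a limit point.
  x = lima: open {india, lima} ∋ x has {india, lima} ∩ (A ∖ {lima}) = ∅, so x is NOT a limit point.
  x = mike: opens ∋ x are {juliett, kilo, mike}, {india, juliett, kilo, mike}, {india, juliett, kilo, lima, mike}; each meets A ∖ {mike}, so x IS a limit point.
Collecting: A' = {kilo, mike}.


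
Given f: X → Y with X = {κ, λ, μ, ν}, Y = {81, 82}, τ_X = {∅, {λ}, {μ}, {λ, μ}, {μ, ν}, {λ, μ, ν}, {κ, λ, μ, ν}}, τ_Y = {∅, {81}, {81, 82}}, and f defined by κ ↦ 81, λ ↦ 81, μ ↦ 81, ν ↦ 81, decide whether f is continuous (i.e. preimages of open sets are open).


f IS continuous.

Compute f^{-1}(U) for each U ∈ τ_Y:
  U = ∅: f^{-1}(U) = ∅ ∈ τ_X ✓.
  U = {81}: f^{-1}(U) = {κ, λ, μ, ν} ∈ τ_X ✓.
  U = {81, 82}: f^{-1}(U) = {κ, λ, μ, ν} ∈ τ_X ✓.
Every preimage lies in τ_X, so f IS continuous.


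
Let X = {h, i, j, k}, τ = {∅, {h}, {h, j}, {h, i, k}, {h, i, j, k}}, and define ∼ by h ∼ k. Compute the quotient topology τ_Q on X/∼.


X/∼ = {[h=k], [i], [j]}; |τ_Q| = 3.

Equivalence classes: [h=k], [i], [j].
Quotient map π: X → X/∼ sends h ↦ [h=k], i ↦ [i], j ↦ [j], k ↦ [h=k].
For each subset V ⊆ X/∼, compute π^{-1}(V) ⊆ X and check whether π^{-1}(V) ∈ τ. V is open in τ_Q iff π^{-1}(V) ∈ τ.
  V = {}: π^{-1}(V) = ∅ ∈ τ ✓.
  V = {[h=k]}: π^{-1}(V) = {h, k} ∉ τ ✗.
  V = {[i]}: π^{-1}(V) = {i} ∉ τ ✗.
  V = {[h=k], [i]}: π^{-1}(V) = {h, i, k} ∈ τ ✓.
  V = {[j]}: π^{-1}(V) = {j} ∉ τ ✗.
  V = {[h=k], [j]}: π^{-1}(V) = {h, j, k} ∉ τ ✗.
  V = {[i], [j]}: π^{-1}(V) = {i, j} ∉ τ ✗.
  V = {[h=k], [i], [j]}: π^{-1}(V) = {h, i, j, k} ∈ τ ✓.
Open sets in the quotient: τ_Q = {{}, {[h=k], [i]}, {[h=k], [i], [j]}} (3 elements).


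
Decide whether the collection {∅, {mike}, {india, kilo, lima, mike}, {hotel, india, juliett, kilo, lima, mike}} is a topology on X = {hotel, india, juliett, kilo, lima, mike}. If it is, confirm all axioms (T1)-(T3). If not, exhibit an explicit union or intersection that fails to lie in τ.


τ IS a topology on X.

Axiom (T1): ∅ ∈ τ? Yes; X ∈ τ? Yes.
Axiom (T2/T3): check pairwise unions and intersections of members of τ.
All pairwise intersections and unions checked — each lies in τ. Therefore τ satisfies (T1), (T2), (T3): it IS a topology on X.


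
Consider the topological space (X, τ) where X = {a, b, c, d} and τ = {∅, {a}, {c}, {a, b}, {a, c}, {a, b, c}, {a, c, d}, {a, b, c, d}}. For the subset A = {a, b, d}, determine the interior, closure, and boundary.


int(A) = {a, b}, cl(A) = {a, b, d}, ∂A = {d}.

Closed sets in (X, τ) are complements of opens:
  closed(X, τ) = {∅, {b}, {d}, {b, d}, {c, d}, {a, b, d}, {b, c, d}, {a, b, c, d}}.
int(A) = ⋃ {U ∈ τ : U ⊆ A}. Opens contained in A: ∅, {a}, {a, b}.
Taking the union of these: int(A) = {a, b}.
cl(A) = ⋂ {C closed : A ⊆ C}. Closed sets containing A: {a, b, d}, {a, b, c, d}.
Intersecting these: cl(A) = {a, b, d}.
∂A = cl(A) ∖ int(A) = {a, b, d} ∖ {a, b} = {d}.


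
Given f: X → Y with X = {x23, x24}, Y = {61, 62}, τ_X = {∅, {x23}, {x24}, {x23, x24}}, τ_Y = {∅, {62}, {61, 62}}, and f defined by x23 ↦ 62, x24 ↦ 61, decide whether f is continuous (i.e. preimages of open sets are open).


f IS continuous.

Compute f^{-1}(U) for each U ∈ τ_Y:
  U = ∅: f^{-1}(U) = ∅ ∈ τ_X ✓.
  U = {62}: f^{-1}(U) = {x23} ∈ τ_X ✓.
  U = {61, 62}: f^{-1}(U) = {x23, x24} ∈ τ_X ✓.
Every preimage lies in τ_X, so f IS continuous.


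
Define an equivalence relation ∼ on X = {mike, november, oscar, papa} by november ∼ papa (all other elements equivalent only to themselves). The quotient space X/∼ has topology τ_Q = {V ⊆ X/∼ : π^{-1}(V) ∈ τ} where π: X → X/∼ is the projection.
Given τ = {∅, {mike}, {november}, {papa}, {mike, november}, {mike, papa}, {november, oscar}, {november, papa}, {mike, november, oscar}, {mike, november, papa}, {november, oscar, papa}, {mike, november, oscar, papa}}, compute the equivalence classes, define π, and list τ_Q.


X/∼ = {[mike], [november=papa], [oscar]}; |τ_Q| = 6.

Equivalence classes: [mike], [november=papa], [oscar].
Quotient map π: X → X/∼ sends mike ↦ [mike], november ↦ [november=papa], oscar ↦ [oscar], papa ↦ [november=papa].
For each subset V ⊆ X/∼, compute π^{-1}(V) ⊆ X and check whether π^{-1}(V) ∈ τ. V is open in τ_Q iff π^{-1}(V) ∈ τ.
  V = {}: π^{-1}(V) = ∅ ∈ τ ✓.
  V = {[mike]}: π^{-1}(V) = {mike} ∈ τ ✓.
  V = {[november=papa]}: π^{-1}(V) = {november, papa} ∈ τ ✓.
  V = {[mike], [november=papa]}: π^{-1}(V) = {mike, november, papa} ∈ τ ✓.
  V = {[oscar]}: π^{-1}(V) = {oscar} ∉ τ ✗.
  V = {[mike], [oscar]}: π^{-1}(V) = {mike, oscar} ∉ τ ✗.
  V = {[november=papa], [oscar]}: π^{-1}(V) = {november, oscar, papa} ∈ τ ✓.
  V = {[mike], [november=papa], [oscar]}: π^{-1}(V) = {mike, november, oscar, papa} ∈ τ ✓.
Open sets in the quotient: τ_Q = {{}, {[mike]}, {[november=papa]}, {[mike], [november=papa]}, {[november=papa], [oscar]}, {[mike], [november=papa], [oscar]}} (6 elements).


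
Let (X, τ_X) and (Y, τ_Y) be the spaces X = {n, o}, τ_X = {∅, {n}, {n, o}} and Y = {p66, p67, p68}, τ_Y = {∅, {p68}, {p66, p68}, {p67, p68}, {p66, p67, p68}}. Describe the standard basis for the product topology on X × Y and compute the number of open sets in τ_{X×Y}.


Basis B = {∅ × ∅, {n} × {p68}, {n} × {p66, p68}, {n} × {p67, p68}, {n, o} × {p68}, {n} × {p66, p67, p68}, {n, o} × {p66, p68}, {n, o} × {p67, p68}, {n, o} × {p66, p67, p68}}; |τ_{X×Y}| = 14.

Enumerate products U × V with U ∈ τ_X, V ∈ τ_Y (deduplicated):
  ∅ × ∅ = {} (∅)
  {n} × {p68} = {(n,p68)}
  {n} × {p66, p68} = {(n,p66), (n,p68)}
  {n} × {p67, p68} = {(n,p67), (n,p68)}
  {n, o} × {p68} = {(n,p68), (o,p68)}
  {n} × {p66, p67, p68} = {(n,p66), (n,p67), (n,p68)}
  {n, o} × {p66, p68} = {(n,p66), (n,p68), (o,p66), (o,p68)}
  {n, o} × {p67, p68} = {(n,p67), (n,p68), (o,p67), (o,p68)}
  {n, o} × {p66, p67, p68} = {(n,p66), (n,p67), (n,p68), (o,p66), (o,p67), (o,p68)}
These 9 distinct sets form the basis B.
Close under arbitrary unions to get τ_{X×Y}; counting gives |τ_{X×Y}| = 14.


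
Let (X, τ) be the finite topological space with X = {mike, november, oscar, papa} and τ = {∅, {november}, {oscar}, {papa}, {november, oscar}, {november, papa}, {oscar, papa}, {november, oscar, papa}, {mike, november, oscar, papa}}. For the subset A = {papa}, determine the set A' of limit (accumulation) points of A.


A' = {mike}

For each x ∈ X, list the open sets U ∈ τ with x ∈ U, then check whether U ∩ (A ∖ {x}) ≠ ∅ for every such U.
  x = mike: opens ∋ x are {mike, november, oscar, papa}; each meets A ∖ {mike}, so x IS a limit point.
  x = november: open {november} ∋ x has {november} ∩ (A ∖ {november}) = ∅, so x is NOT a limit point.
  x = oscar: open {oscar} ∋ x has {oscar} ∩ (A ∖ {oscar}) = ∅, so x is NOT a limit point.
  x = papa: open {papa} ∋ x has {papa} ∩ (A ∖ {papa}) = ∅, so x is NOT a limit point.
Collecting: A' = {mike}.


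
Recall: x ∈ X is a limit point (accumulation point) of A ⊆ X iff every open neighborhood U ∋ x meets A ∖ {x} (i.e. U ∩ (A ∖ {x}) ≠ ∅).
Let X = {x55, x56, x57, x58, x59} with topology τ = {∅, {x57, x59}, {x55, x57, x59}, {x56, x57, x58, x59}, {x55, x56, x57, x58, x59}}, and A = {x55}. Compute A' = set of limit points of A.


A' = ∅

For each x ∈ X, list the open sets U ∈ τ with x ∈ U, then check whether U ∩ (A ∖ {x}) ≠ ∅ for every such U.
  x = x55: open {x55, x57, x59} ∋ x has {x55, x57, x59} ∩ (A ∖ {x55}) = ∅, so x is NOT a limit point.
  x = x56: open {x56, x57, x58, x59} ∋ x has {x56, x57, x58, x59} ∩ (A ∖ {x56}) = ∅, so x is NOT a limit point.
  x = x57: open {x57, x59} ∋ x has {x57, x59} ∩ (A ∖ {x57}) = ∅, so x is NOT a limit point.
  x = x58: open {x56, x57, x58, x59} ∋ x has {x56, x57, x58, x59} ∩ (A ∖ {x58}) = ∅, so x is NOT a limit point.
  x = x59: open {x57, x59} ∋ x has {x57, x59} ∩ (A ∖ {x59}) = ∅, so x is NOT a limit point.
Collecting: A' = ∅.


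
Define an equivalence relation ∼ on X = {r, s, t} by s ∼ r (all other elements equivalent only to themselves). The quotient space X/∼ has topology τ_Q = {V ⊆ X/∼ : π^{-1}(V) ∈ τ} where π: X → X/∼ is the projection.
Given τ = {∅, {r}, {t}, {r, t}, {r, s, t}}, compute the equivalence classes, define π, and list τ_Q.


X/∼ = {[r=s], [t]}; |τ_Q| = 3.

Equivalence classes: [r=s], [t].
Quotient map π: X → X/∼ sends r ↦ [r=s], s ↦ [r=s], t ↦ [t].
For each subset V ⊆ X/∼, compute π^{-1}(V) ⊆ X and check whether π^{-1}(V) ∈ τ. V is open in τ_Q iff π^{-1}(V) ∈ τ.
  V = {}: π^{-1}(V) = ∅ ∈ τ ✓.
  V = {[r=s]}: π^{-1}(V) = {r, s} ∉ τ ✗.
  V = {[t]}: π^{-1}(V) = {t} ∈ τ ✓.
  V = {[r=s], [t]}: π^{-1}(V) = {r, s, t} ∈ τ ✓.
Open sets in the quotient: τ_Q = {{}, {[t]}, {[r=s], [t]}} (3 elements).


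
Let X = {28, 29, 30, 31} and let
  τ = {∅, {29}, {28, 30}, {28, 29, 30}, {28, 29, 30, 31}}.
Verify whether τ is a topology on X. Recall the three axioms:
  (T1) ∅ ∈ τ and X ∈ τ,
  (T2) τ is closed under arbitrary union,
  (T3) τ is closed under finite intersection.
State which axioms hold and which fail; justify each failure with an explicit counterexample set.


τ IS a topology on X.

Axiom (T1): ∅ ∈ τ? Yes; X ∈ τ? Yes.
Axiom (T2/T3): check pairwise unions and intersections of members of τ.
All pairwise intersections and unions checked — each lies in τ. Therefore τ satisfies (T1), (T2), (T3): it IS a topology on X.


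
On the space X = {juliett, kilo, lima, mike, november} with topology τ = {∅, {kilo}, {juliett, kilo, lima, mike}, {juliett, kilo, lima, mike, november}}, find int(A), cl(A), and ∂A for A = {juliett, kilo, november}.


int(A) = {kilo}, cl(A) = {juliett, kilo, lima, mike, november}, ∂A = {juliett, lima, mike, november}.

Closed sets in (X, τ) are complements of opens:
  closed(X, τ) = {∅, {november}, {juliett, lima, mike, november}, {juliett, kilo, lima, mike, november}}.
int(A) = ⋃ {U ∈ τ : U ⊆ A}. Opens contained in A: ∅, {kilo}.
Taking the union of these: int(A) = {kilo}.
cl(A) = ⋂ {C closed : A ⊆ C}. Closed sets containing A: {juliett, kilo, lima, mike, november}.
Intersecting these: cl(A) = {juliett, kilo, lima, mike, november}.
∂A = cl(A) ∖ int(A) = {juliett, kilo, lima, mike, november} ∖ {kilo} = {juliett, lima, mike, november}.
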